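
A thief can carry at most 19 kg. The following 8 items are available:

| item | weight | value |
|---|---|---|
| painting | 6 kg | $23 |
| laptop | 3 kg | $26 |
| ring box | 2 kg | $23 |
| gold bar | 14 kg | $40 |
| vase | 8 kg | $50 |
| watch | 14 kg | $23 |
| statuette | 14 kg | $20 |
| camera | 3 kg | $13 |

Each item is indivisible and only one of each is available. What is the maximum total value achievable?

Check high-value combinations within 19 kg:
- painting+laptop+ring box+vase: weight 6+3+2+8=19, value 23+26+23+50=122
- laptop+ring box+vase+camera: weight 3+2+8+3=16, value 26+23+50+13=112
- painting+ring box+vase+camera: weight 6+2+8+3=19, value 23+23+50+13=109
- laptop+ring box+vase: weight 3+2+8=13, value 26+23+50=99
- painting+laptop+vase: weight 6+3+8=17, value 23+26+50=99
Best: $122.

$122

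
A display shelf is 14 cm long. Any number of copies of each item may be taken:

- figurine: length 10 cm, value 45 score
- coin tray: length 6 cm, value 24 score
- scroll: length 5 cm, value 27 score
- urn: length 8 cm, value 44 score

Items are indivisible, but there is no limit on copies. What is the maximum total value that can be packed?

71 score

Best value-per-unit is urn at 44/8; filling with it alone gives 1×44 = 44.
Optimal mix: 1×scroll + 1×urn → length 13, value 71.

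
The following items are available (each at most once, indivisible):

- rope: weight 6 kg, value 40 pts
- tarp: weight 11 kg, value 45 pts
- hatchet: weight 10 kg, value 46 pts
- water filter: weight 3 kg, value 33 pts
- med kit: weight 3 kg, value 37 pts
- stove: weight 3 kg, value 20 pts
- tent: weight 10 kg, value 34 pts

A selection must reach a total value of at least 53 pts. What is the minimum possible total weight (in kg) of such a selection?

Subsets with value ≥ 53, sorted by total weight:
- water filter+med kit: weight 6, value 70
- med kit+stove: weight 6, value 57
- water filter+stove: weight 6, value 53
Minimum weight: 6 kg.

6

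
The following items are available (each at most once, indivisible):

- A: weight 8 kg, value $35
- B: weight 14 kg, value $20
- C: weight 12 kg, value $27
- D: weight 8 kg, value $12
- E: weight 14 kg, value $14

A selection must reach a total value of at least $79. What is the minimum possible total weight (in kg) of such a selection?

Subsets with value ≥ 79, sorted by total weight:
- A+B+C: weight 34, value 82
- A+B+C+D: weight 42, value 94
- A+C+D+E: weight 42, value 88
- A+B+D+E: weight 44, value 81
Minimum weight: 34 kg.

34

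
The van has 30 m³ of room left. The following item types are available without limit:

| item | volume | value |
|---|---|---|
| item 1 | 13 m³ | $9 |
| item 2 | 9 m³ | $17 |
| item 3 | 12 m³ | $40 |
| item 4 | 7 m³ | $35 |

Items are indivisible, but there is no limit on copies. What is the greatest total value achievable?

$140

Best value-per-unit is item 4 at 35/7, and filling with it alone uses volume 4×7=28. No mix of the others beats 4×35 = 140.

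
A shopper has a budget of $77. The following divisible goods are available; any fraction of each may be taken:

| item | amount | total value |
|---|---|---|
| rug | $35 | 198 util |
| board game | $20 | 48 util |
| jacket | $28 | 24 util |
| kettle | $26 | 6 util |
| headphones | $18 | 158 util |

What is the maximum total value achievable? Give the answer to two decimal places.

Take in order of value per unit:
- headphones (158/18 per unit): all 18 → value 158, running total 158.00
- rug (198/35 per unit): all 35 → value 198, running total 356.00
- board game (48/20 per unit): all 20 → value 48, running total 404.00
- jacket (24/28 per unit): 4 of 28 → value 4×24/28 = 3.4286, running total 407.43
Total 407.43.

407.43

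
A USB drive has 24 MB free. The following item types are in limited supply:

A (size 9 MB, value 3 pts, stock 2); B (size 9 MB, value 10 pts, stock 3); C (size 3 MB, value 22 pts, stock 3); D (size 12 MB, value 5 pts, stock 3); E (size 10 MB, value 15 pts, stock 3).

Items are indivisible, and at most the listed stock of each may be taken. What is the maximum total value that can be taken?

Top feasible selections:
- 3×C + 1×E: size 19, value 81
- 1×B + 3×C: size 18, value 76
- 3×C + 1×D: size 21, value 71
Best: 81 pts.

81 pts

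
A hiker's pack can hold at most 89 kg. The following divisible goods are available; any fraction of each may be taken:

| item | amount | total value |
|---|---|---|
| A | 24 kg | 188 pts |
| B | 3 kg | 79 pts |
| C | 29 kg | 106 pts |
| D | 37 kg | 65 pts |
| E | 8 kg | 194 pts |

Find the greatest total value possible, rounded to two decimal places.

Take in order of value per unit:
- B (79/3 per unit): all 3 → value 79, running total 79.00
- E (194/8 per unit): all 8 → value 194, running total 273.00
- A (188/24 per unit): all 24 → value 188, running total 461.00
- C (106/29 per unit): all 29 → value 106, running total 567.00
- D (65/37 per unit): 25 of 37 → value 25×65/37 = 43.9189, running total 610.92
Total 610.92.

610.92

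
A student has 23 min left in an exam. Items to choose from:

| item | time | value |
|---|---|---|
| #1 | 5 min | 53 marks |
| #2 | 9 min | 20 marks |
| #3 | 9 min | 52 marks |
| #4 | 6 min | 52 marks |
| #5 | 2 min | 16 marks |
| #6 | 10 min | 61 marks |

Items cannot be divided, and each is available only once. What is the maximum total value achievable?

182 marks

This is a 0/1 knapsack; check combinations near the capacity.
- #1+#4+#5+#6: time 5+6+2+10=23, value 53+52+16+61=182
- #1+#3+#4+#5: time 5+9+6+2=22, value 53+52+52+16=173
- #1+#4+#6: time 5+6+10=21, value 53+52+61=166
- #1+#3+#4: time 5+9+6=20, value 53+52+52=157
- #1+#2+#4+#5: time 5+9+6+2=22, value 53+20+52+16=141
Best: 182 marks.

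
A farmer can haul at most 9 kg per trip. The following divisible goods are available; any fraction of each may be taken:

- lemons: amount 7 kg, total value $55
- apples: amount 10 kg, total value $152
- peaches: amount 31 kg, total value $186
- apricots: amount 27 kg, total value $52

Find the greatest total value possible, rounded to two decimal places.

Take in order of value per unit:
- apples (152/10 per unit): 9 of 10 → value 9×152/10 = 136.8000, running total 136.80
Total 136.80.

136.80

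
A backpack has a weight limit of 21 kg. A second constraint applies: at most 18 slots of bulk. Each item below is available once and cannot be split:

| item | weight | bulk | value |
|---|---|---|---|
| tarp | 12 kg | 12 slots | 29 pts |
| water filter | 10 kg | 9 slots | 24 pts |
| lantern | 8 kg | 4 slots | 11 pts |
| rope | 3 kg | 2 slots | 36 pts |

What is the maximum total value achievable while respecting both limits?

71 pts

Feasible sets respecting both limits:
- water filter+lantern+rope: weight 21, bulk 15, value 71
- tarp+rope: weight 15, bulk 14, value 65
- water filter+rope: weight 13, bulk 11, value 60
Best: 71 pts.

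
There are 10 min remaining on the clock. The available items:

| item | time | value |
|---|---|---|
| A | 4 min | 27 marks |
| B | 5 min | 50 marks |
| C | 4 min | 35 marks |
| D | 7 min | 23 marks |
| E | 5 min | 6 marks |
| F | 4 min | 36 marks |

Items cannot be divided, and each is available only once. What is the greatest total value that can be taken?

86 marks

Check high-value combinations within 10 min:
- B+F: time 5+4=9, value 50+36=86
- B+C: time 5+4=9, value 50+35=85
- A+B: time 4+5=9, value 27+50=77
- C+F: time 4+4=8, value 35+36=71
Best: 86 marks.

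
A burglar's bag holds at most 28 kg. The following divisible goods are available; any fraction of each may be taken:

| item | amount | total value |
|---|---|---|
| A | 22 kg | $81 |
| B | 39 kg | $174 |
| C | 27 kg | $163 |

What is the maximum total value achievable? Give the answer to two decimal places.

167.46

Take in order of value per unit:
- C (163/27 per unit): all 27 → value 163, running total 163.00
- B (174/39 per unit): 1 of 39 → value 1×174/39 = 4.4615, running total 167.46
Total 167.46.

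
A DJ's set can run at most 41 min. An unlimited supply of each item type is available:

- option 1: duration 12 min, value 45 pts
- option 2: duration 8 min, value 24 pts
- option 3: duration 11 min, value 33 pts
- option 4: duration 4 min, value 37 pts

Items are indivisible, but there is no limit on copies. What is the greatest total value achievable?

Best value-per-unit is option 4 at 37/4, and filling with it alone uses duration 10×4=40. No mix of the others beats 10×37 = 370.

370 pts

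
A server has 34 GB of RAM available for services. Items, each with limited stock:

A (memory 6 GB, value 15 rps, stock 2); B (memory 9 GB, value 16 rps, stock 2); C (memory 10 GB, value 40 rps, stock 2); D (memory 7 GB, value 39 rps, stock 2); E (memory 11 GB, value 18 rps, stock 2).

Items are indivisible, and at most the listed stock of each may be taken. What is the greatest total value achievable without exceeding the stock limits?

158 rps

Best selections within memory 34 and stock limits:
- 2×C + 2×D: memory 34, value 158
- 1×B + 1×C + 2×D: memory 33, value 134
- 1×A + 2×C + 1×D: memory 33, value 134
- 1×A + 1×C + 2×D: memory 30, value 133
Best: 158 rps.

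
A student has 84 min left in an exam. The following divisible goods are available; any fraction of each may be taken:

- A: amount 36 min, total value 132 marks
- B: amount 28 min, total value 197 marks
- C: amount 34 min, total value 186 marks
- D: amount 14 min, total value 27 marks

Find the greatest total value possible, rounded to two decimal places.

Take in order of value per unit:
- B (197/28 per unit): all 28 → value 197, running total 197.00
- C (186/34 per unit): all 34 → value 186, running total 383.00
- A (132/36 per unit): 22 of 36 → value 22×132/36 = 80.6667, running total 463.67
Total 463.67.

463.67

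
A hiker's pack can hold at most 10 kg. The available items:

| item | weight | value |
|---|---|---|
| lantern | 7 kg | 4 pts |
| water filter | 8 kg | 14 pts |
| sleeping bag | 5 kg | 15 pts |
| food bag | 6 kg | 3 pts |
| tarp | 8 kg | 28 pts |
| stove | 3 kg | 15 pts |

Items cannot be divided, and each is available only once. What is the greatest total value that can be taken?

This is a 0/1 knapsack; check combinations near the capacity.
- sleeping bag+stove: weight 5+3=8, value 15+15=30
- tarp: weight 8, value 28
- lantern+stove: weight 7+3=10, value 4+15=19
Best: 30 pts.

30 pts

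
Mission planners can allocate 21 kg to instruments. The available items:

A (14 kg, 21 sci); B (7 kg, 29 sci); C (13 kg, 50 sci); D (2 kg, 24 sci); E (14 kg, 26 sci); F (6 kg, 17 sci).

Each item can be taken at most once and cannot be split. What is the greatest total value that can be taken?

Check high-value combinations within 21 kg:
- C+D+F: mass 13+2+6=21, value 50+24+17=91
- B+C: mass 7+13=20, value 29+50=79
- C+D: mass 13+2=15, value 50+24=74
Best: 91 sci.

91 sci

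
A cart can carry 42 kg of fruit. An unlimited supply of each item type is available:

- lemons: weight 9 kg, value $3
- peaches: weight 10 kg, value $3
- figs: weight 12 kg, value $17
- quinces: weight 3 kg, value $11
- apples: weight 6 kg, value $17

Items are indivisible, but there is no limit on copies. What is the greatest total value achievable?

$154

Best value-per-unit is quinces at 11/3, and filling with it alone uses weight 14×3=42. No mix of the others beats 14×11 = 154.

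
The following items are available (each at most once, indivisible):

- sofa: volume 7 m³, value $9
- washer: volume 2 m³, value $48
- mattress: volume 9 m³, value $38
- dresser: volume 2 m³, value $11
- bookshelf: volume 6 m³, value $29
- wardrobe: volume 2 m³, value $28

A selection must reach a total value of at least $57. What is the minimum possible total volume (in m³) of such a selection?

4

Subsets with value ≥ 57, sorted by total volume:
- washer+wardrobe: volume 4, value 76
- washer+dresser: volume 4, value 59
- washer+dresser+wardrobe: volume 6, value 87
- washer+bookshelf: volume 8, value 77
Minimum volume: 4 m³.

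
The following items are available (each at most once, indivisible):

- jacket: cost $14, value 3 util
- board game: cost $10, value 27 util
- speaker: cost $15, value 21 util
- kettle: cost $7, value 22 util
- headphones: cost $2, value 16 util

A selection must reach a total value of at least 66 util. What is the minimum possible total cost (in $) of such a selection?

Subsets with value ≥ 66, sorted by total cost:
- board game+speaker+kettle: cost 32, value 70
- jacket+board game+kettle+headphones: cost 33, value 68
Minimum cost: 32 $.

32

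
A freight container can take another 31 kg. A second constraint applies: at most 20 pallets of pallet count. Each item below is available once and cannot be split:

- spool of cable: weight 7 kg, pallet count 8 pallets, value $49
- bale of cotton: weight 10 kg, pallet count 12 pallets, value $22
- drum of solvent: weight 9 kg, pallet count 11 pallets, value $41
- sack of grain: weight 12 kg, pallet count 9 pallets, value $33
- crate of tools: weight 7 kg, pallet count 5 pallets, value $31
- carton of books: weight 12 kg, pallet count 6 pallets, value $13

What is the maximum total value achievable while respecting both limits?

$93

Feasible sets respecting both limits:
- spool of cable+crate of tools+carton of books: weight 26, pallet count 19, value 93
- spool of cable+drum of solvent: weight 16, pallet count 19, value 90
- spool of cable+sack of grain: weight 19, pallet count 17, value 82
- spool of cable+crate of tools: weight 14, pallet count 13, value 80
Best: $93.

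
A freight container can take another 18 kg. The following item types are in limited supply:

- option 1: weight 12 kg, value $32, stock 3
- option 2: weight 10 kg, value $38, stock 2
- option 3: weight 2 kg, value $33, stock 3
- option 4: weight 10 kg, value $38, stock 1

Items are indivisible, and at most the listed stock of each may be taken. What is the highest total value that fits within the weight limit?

$137

Top feasible selections:
- 3×option 3 + 1×option 4: weight 16, value 137
- 1×option 2 + 3×option 3: weight 16, value 137
- 1×option 1 + 3×option 3: weight 18, value 131
Best: $137.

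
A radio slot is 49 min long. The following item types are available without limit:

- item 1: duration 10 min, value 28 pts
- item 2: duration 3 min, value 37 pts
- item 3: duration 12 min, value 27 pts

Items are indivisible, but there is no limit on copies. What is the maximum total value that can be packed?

592 pts

Best value-per-unit is item 2 at 37/3, and filling with it alone uses duration 16×3=48. No mix of the others beats 16×37 = 592.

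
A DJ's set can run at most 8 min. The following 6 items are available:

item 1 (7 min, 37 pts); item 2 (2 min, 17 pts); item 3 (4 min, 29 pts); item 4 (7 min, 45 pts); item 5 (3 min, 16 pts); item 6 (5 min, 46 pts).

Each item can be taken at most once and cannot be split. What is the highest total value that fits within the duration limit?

Check high-value combinations within 8 min:
- item 2+item 6: duration 2+5=7, value 17+46=63
- item 5+item 6: duration 3+5=8, value 16+46=62
- item 6: duration 5, value 46
- item 2+item 3: duration 2+4=6, value 17+29=46
- item 4: duration 7, value 45
Best: 63 pts.

63 pts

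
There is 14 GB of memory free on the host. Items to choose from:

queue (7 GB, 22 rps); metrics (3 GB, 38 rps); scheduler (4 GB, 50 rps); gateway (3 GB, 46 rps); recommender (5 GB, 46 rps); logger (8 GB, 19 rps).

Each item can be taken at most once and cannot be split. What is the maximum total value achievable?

142 rps

Check high-value combinations within 14 GB:
- scheduler+gateway+recommender: memory 4+3+5=12, value 50+46+46=142
- metrics+scheduler+gateway: memory 3+4+3=10, value 38+50+46=134
- metrics+scheduler+recommender: memory 3+4+5=12, value 38+50+46=134
- metrics+gateway+recommender: memory 3+3+5=11, value 38+46+46=130
Best: 142 rps.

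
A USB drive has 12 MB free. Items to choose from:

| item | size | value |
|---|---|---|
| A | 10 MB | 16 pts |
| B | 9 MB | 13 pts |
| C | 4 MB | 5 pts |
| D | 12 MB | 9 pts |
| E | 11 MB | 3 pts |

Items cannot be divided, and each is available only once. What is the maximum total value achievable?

This is a 0/1 knapsack; check combinations near the capacity.
- A: size 10, value 16
- B: size 9, value 13
- D: size 12, value 9
- C: size 4, value 5
- E: size 11, value 3
Best: 16 pts.

16 pts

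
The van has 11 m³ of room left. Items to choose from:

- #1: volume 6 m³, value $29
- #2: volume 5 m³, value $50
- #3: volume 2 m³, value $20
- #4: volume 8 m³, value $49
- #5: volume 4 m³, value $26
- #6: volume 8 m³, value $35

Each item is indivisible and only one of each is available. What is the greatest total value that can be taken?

Check high-value combinations within 11 m³:
- #2+#3+#5: volume 5+2+4=11, value 50+20+26=96
- #1+#2: volume 6+5=11, value 29+50=79
- #2+#5: volume 5+4=9, value 50+26=76
- #2+#3: volume 5+2=7, value 50+20=70
- #3+#4: volume 2+8=10, value 20+49=69
Best: $96.

$96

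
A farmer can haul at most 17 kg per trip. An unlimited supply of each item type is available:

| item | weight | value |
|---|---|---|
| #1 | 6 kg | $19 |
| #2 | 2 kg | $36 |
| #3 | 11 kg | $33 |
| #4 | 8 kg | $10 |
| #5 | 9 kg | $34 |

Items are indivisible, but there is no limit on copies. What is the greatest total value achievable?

$288

Best value-per-unit is #2 at 36/2, and filling with it alone uses weight 8×2=16. No mix of the others beats 8×36 = 288.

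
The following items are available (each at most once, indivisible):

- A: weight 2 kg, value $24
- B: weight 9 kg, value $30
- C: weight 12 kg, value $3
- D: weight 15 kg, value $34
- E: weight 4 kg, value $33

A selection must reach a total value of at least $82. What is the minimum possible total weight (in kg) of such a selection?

15

Subsets with value ≥ 82, sorted by total weight:
- A+B+E: weight 15, value 87
- A+D+E: weight 21, value 91
- A+B+D: weight 26, value 88
Minimum weight: 15 kg.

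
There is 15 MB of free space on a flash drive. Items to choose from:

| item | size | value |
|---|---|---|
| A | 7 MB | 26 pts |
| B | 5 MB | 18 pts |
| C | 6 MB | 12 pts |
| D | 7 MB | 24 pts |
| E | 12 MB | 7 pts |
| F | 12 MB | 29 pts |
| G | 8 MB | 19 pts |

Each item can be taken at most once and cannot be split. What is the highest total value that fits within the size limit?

Check high-value combinations within 15 MB:
- A+D: size 7+7=14, value 26+24=50
- A+G: size 7+8=15, value 26+19=45
- A+B: size 7+5=12, value 26+18=44
- D+G: size 7+8=15, value 24+19=43
Best: 50 pts.

50 pts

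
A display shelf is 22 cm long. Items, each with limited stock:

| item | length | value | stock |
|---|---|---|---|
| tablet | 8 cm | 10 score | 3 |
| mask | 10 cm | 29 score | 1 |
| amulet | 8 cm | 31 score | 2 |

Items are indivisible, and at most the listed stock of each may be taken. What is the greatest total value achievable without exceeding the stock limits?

Best selections within length 22 and stock limits:
- 2×amulet: length 16, value 62
- 1×mask + 1×amulet: length 18, value 60
- 1×tablet + 1×amulet: length 16, value 41
- 1×tablet + 1×mask: length 18, value 39
Best: 62 score.

62 score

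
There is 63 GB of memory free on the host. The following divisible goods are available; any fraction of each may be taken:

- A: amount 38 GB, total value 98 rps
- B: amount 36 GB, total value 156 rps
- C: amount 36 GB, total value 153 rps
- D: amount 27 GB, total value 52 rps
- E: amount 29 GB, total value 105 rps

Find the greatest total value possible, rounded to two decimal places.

Take in order of value per unit:
- B (156/36 per unit): all 36 → value 156, running total 156.00
- C (153/36 per unit): 27 of 36 → value 27×153/36 = 114.7500, running total 270.75
Total 270.75.

270.75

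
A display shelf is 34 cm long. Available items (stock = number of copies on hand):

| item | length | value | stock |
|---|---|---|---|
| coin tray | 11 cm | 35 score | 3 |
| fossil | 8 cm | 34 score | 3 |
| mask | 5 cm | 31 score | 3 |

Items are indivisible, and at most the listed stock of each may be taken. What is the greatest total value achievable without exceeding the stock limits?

Best selections within length 34 and stock limits:
- 3×fossil + 2×mask: length 34, value 164
- 1×coin tray + 1×fossil + 3×mask: length 34, value 162
- 2×fossil + 3×mask: length 31, value 161
- 1×coin tray + 2×fossil + 1×mask: length 32, value 134
Best: 164 score.

164 score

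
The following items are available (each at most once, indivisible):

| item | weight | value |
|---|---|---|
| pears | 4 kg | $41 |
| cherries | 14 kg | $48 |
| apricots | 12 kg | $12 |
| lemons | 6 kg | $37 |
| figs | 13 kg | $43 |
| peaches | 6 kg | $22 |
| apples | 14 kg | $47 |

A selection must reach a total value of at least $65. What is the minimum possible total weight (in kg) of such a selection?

10

Subsets with value ≥ 65, sorted by total weight:
- pears+lemons: weight 10, value 78
- pears+lemons+peaches: weight 16, value 100
- pears+figs: weight 17, value 84
Minimum weight: 10 kg.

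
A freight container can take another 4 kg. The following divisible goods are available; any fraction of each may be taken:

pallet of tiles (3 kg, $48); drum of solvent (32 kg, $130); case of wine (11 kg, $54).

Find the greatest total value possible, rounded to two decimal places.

52.91

Take in order of value per unit:
- pallet of tiles (48/3 per unit): all 3 → value 48, running total 48.00
- case of wine (54/11 per unit): 1 of 11 → value 1×54/11 = 4.9091, running total 52.91
Total 52.91.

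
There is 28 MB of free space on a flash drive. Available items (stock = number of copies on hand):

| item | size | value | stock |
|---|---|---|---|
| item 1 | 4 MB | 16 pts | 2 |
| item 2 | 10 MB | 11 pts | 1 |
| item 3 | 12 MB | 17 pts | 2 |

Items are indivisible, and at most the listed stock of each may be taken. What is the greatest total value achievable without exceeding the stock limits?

50 pts

Best selections within size 28 and stock limits:
- 1×item 1 + 2×item 3: size 28, value 50
- 2×item 1 + 1×item 3: size 20, value 49
- 1×item 1 + 1×item 2 + 1×item 3: size 26, value 44
- 2×item 1 + 1×item 2: size 18, value 43
Best: 50 pts.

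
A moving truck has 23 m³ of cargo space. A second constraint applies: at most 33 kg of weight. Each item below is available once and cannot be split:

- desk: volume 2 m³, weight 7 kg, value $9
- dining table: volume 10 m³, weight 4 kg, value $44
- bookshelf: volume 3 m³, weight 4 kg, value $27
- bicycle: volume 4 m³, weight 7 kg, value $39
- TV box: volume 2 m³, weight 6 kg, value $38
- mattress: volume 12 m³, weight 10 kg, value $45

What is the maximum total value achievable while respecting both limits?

$157

Feasible sets respecting both limits:
- desk+dining table+bookshelf+bicycle+TV box: volume 21, weight 28, value 157
- bookshelf+bicycle+TV box+mattress: volume 21, weight 27, value 149
- dining table+bookshelf+bicycle+TV box: volume 19, weight 21, value 148
- desk+bicycle+TV box+mattress: volume 20, weight 30, value 131
Best: $157.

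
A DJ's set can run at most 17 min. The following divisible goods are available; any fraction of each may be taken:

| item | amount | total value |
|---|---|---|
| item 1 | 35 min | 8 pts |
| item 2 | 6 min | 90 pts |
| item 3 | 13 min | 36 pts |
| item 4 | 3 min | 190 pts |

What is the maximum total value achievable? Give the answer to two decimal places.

Take in order of value per unit:
- item 4 (190/3 per unit): all 3 → value 190, running total 190.00
- item 2 (90/6 per unit): all 6 → value 90, running total 280.00
- item 3 (36/13 per unit): 8 of 13 → value 8×36/13 = 22.1538, running total 302.15
Total 302.15.

302.15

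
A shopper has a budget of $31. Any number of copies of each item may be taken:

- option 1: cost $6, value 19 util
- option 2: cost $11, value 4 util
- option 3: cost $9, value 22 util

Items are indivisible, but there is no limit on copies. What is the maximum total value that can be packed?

95 util

Best value-per-unit is option 1 at 19/6, and filling with it alone uses cost 5×6=30. No mix of the others beats 5×19 = 95.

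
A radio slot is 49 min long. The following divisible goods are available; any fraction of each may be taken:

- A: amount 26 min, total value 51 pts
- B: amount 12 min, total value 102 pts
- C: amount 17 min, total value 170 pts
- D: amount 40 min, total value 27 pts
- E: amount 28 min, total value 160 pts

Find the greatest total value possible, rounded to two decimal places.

Take in order of value per unit:
- C (170/17 per unit): all 17 → value 170, running total 170.00
- B (102/12 per unit): all 12 → value 102, running total 272.00
- E (160/28 per unit): 20 of 28 → value 20×160/28 = 114.2857, running total 386.29
Total 386.29.

386.29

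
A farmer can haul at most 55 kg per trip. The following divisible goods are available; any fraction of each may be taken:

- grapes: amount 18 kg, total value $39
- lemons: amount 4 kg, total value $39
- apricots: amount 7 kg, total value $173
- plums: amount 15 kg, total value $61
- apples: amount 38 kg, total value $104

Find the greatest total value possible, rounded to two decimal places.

Take in order of value per unit:
- apricots (173/7 per unit): all 7 → value 173, running total 173.00
- lemons (39/4 per unit): all 4 → value 39, running total 212.00
- plums (61/15 per unit): all 15 → value 61, running total 273.00
- apples (104/38 per unit): 29 of 38 → value 29×104/38 = 79.3684, running total 352.37
Total 352.37.

352.37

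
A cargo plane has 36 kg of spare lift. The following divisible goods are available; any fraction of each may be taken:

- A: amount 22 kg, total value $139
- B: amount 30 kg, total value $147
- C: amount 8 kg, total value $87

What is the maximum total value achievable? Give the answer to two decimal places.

Take in order of value per unit:
- C (87/8 per unit): all 8 → value 87, running total 87.00
- A (139/22 per unit): all 22 → value 139, running total 226.00
- B (147/30 per unit): 6 of 30 → value 6×147/30 = 29.4000, running total 255.40
Total 255.40.

255.40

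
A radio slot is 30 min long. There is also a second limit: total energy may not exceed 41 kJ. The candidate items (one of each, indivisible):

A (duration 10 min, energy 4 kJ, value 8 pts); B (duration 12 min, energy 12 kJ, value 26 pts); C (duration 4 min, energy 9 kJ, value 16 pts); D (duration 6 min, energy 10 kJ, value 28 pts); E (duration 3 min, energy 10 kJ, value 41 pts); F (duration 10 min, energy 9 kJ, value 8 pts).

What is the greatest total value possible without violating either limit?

111 pts

Feasible sets respecting both limits:
- B+C+D+E: duration 25, energy 41, value 111
- B+D+E: duration 21, energy 32, value 95
- A+C+D+E: duration 23, energy 33, value 93
- C+D+E+F: duration 23, energy 38, value 93
Best: 111 pts.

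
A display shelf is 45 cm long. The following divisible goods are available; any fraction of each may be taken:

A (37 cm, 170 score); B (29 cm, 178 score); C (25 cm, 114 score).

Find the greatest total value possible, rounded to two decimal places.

251.51

Take in order of value per unit:
- B (178/29 per unit): all 29 → value 178, running total 178.00
- A (170/37 per unit): 16 of 37 → value 16×170/37 = 73.5135, running total 251.51
Total 251.51.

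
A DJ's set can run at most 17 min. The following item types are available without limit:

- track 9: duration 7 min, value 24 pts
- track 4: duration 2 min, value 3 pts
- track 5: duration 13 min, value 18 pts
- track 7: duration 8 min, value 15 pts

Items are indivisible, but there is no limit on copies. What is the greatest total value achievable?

Best value-per-unit is track 9 at 24/7; filling with it alone gives 2×24 = 48.
Optimal mix: 2×track 9 + 1×track 4 → duration 16, value 51.

51 pts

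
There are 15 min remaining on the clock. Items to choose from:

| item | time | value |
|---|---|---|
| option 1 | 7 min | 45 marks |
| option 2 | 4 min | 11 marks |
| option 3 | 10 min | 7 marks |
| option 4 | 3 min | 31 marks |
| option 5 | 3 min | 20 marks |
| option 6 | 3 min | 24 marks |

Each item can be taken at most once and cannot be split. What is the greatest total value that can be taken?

100 marks

Check high-value combinations within 15 min:
- option 1+option 4+option 6: time 7+3+3=13, value 45+31+24=100
- option 1+option 4+option 5: time 7+3+3=13, value 45+31+20=96
- option 1+option 5+option 6: time 7+3+3=13, value 45+20+24=89
- option 1+option 2+option 4: time 7+4+3=14, value 45+11+31=87
Best: 100 marks.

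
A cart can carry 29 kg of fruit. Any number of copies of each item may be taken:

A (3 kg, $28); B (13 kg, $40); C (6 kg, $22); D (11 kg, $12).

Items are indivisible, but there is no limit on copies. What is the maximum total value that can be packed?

Best value-per-unit is A at 28/3, and filling with it alone uses weight 9×3=27. No mix of the others beats 9×28 = 252.

$252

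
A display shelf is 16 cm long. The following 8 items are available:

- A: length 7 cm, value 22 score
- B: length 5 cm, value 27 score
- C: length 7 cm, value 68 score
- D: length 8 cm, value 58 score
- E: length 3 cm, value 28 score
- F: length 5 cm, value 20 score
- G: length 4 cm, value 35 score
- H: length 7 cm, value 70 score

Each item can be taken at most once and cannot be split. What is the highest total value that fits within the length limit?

138 score

Check high-value combinations within 16 cm:
- C+H: length 7+7=14, value 68+70=138
- E+G+H: length 3+4+7=14, value 28+35+70=133
- B+G+H: length 5+4+7=16, value 27+35+70=132
Best: 138 score.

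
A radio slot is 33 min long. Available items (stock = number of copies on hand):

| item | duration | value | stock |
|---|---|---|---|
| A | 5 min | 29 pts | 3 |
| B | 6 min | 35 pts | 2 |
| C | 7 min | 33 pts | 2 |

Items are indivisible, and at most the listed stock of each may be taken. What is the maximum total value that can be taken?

165 pts

Best selections within duration 33 and stock limits:
- 1×A + 2×B + 2×C: duration 31, value 165
- 2×A + 2×B + 1×C: duration 29, value 161
- 2×A + 1×B + 2×C: duration 30, value 159
- 3×A + 2×B: duration 27, value 157
Best: 165 pts.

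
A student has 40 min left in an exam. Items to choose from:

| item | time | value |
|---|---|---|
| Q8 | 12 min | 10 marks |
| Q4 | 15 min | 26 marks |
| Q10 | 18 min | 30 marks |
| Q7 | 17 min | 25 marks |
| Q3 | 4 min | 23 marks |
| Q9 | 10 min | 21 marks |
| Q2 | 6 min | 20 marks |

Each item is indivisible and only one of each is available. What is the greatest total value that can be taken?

Check high-value combinations within 40 min:
- Q10+Q3+Q9+Q2: time 18+4+10+6=38, value 30+23+21+20=94
- Q4+Q3+Q9+Q2: time 15+4+10+6=35, value 26+23+21+20=90
- Q7+Q3+Q9+Q2: time 17+4+10+6=37, value 25+23+21+20=89
- Q8+Q10+Q3+Q2: time 12+18+4+6=40, value 10+30+23+20=83
- Q4+Q10+Q3: time 15+18+4=37, value 26+30+23=79
Best: 94 marks.

94 marks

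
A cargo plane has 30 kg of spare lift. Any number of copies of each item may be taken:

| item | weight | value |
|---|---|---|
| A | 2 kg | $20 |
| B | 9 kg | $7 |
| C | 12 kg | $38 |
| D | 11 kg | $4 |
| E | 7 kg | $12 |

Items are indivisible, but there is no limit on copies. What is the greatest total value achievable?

Best value-per-unit is A at 20/2, and filling with it alone uses weight 15×2=30. No mix of the others beats 15×20 = 300.

$300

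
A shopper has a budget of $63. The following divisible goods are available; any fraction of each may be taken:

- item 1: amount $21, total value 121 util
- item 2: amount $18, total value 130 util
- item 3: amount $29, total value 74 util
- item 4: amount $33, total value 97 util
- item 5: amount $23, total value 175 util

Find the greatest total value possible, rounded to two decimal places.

428.94

Take in order of value per unit:
- item 5 (175/23 per unit): all 23 → value 175, running total 175.00
- item 2 (130/18 per unit): all 18 → value 130, running total 305.00
- item 1 (121/21 per unit): all 21 → value 121, running total 426.00
- item 4 (97/33 per unit): 1 of 33 → value 1×97/33 = 2.9394, running total 428.94
Total 428.94.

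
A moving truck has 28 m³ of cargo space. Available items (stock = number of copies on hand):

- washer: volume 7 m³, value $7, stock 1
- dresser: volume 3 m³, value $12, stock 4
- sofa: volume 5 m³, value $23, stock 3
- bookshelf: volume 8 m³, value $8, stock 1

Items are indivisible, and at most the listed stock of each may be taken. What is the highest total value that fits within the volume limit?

Best selections within volume 28 and stock limits:
- 4×dresser + 3×sofa: volume 27, value 117
- 3×dresser + 3×sofa: volume 24, value 105
Best: $117.

$117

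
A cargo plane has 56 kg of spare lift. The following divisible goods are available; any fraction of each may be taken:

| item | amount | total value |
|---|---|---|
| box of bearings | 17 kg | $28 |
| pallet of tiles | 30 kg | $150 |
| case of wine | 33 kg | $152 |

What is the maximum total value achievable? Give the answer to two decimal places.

269.76

Take in order of value per unit:
- pallet of tiles (150/30 per unit): all 30 → value 150, running total 150.00
- case of wine (152/33 per unit): 26 of 33 → value 26×152/33 = 119.7576, running total 269.76
Total 269.76.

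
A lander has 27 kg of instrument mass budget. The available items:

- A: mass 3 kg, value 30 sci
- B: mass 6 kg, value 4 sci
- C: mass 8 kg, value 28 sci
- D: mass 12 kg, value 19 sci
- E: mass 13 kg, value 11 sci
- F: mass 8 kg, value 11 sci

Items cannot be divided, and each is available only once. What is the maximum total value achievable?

Check high-value combinations within 27 kg:
- A+C+D: mass 3+8+12=23, value 30+28+19=77
- A+B+C+F: mass 3+6+8+8=25, value 30+4+28+11=73
- A+C+F: mass 3+8+8=19, value 30+28+11=69
- A+C+E: mass 3+8+13=24, value 30+28+11=69
- A+B+C: mass 3+6+8=17, value 30+4+28=62
Best: 77 sci.

77 sci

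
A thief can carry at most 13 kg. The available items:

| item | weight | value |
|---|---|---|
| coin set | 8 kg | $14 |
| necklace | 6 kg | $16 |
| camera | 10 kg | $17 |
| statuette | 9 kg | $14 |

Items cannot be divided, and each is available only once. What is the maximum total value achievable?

$17

Check high-value combinations within 13 kg:
- camera: weight 10, value 17
- necklace: weight 6, value 16
- coin set: weight 8, value 14
- statuette: weight 9, value 14
Best: $17.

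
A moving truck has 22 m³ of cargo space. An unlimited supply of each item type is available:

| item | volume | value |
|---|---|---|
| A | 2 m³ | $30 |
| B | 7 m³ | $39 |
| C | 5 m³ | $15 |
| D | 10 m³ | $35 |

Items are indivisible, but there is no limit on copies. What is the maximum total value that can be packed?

$330

Best value-per-unit is A at 30/2, and filling with it alone uses volume 11×2=22. No mix of the others beats 11×30 = 330.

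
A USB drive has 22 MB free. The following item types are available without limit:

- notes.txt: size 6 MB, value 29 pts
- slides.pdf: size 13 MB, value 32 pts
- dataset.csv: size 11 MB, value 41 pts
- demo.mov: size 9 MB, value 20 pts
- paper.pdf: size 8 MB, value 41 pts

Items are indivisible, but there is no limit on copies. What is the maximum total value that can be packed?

Best value-per-unit is paper.pdf at 41/8; filling with it alone gives 2×41 = 82.
Optimal mix: 1×notes.txt + 2×paper.pdf → size 22, value 111.

111 pts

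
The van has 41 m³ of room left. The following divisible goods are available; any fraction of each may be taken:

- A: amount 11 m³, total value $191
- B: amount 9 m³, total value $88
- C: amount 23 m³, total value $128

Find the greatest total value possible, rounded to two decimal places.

395.87

Take in order of value per unit:
- A (191/11 per unit): all 11 → value 191, running total 191.00
- B (88/9 per unit): all 9 → value 88, running total 279.00
- C (128/23 per unit): 21 of 23 → value 21×128/23 = 116.8696, running total 395.87
Total 395.87.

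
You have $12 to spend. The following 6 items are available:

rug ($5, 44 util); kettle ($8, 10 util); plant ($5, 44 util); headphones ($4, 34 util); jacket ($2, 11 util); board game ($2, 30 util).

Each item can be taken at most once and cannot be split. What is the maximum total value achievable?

Check high-value combinations within $12:
- rug+plant+board game: cost 5+5+2=12, value 44+44+30=118
- rug+headphones+board game: cost 5+4+2=11, value 44+34+30=108
- plant+headphones+board game: cost 5+4+2=11, value 44+34+30=108
Best: 118 util.

118 util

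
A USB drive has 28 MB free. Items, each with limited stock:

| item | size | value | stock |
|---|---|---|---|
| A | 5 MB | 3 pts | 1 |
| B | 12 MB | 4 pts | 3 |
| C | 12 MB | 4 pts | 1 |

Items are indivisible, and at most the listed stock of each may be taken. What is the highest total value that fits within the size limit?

8 pts

Best selections within size 28 and stock limits:
- 1×B + 1×C: size 24, value 8
- 2×B: size 24, value 8
- 1×A + 1×C: size 17, value 7
- 1×A + 1×B: size 17, value 7
Best: 8 pts.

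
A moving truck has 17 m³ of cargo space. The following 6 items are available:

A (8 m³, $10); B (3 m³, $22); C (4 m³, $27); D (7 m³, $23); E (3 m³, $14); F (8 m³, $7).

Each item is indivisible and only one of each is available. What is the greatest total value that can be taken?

$86

This is a 0/1 knapsack; check combinations near the capacity.
- B+C+D+E: volume 3+4+7+3=17, value 22+27+23+14=86
- B+C+D: volume 3+4+7=14, value 22+27+23=72
- C+D+E: volume 4+7+3=14, value 27+23+14=64
Best: $86.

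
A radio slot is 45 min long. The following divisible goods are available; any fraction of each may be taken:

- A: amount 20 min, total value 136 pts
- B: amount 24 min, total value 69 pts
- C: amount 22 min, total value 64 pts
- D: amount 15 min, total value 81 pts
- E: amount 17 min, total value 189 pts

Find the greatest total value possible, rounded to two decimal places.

Take in order of value per unit:
- E (189/17 per unit): all 17 → value 189, running total 189.00
- A (136/20 per unit): all 20 → value 136, running total 325.00
- D (81/15 per unit): 8 of 15 → value 8×81/15 = 43.2000, running total 368.20
Total 368.20.

368.20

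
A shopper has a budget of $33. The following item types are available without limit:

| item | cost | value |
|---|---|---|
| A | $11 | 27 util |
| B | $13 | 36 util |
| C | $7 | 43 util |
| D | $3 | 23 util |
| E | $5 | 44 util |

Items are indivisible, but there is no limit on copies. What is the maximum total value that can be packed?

287 util

Best value-per-unit is E at 44/5; filling with it alone gives 6×44 = 264.
Optimal mix: 1×D + 6×E → cost 33, value 287.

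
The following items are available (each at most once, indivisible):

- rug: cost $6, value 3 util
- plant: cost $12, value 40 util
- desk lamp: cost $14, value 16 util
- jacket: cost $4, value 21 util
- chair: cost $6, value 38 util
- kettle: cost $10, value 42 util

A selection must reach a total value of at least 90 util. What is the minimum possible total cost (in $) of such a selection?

Subsets with value ≥ 90, sorted by total cost:
- jacket+chair+kettle: cost 20, value 101
- plant+jacket+chair: cost 22, value 99
- rug+jacket+chair+kettle: cost 26, value 104
Minimum cost: 20 $.

20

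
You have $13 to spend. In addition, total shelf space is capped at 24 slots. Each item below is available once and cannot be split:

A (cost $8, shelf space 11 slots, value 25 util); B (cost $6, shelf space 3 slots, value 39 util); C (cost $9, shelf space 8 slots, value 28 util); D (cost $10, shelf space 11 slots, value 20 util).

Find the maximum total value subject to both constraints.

Feasible sets respecting both limits:
- B: cost 6, shelf space 3, value 39
- C: cost 9, shelf space 8, value 28
- A: cost 8, shelf space 11, value 25
Best: 39 util.

39 util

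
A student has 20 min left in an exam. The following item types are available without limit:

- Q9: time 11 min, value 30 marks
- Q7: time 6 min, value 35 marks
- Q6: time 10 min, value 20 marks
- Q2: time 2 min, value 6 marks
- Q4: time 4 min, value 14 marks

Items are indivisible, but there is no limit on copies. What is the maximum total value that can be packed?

Best value-per-unit is Q7 at 35/6; filling with it alone gives 3×35 = 105.
Optimal mix: 3×Q7 + 1×Q2 → time 20, value 111.

111 marks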